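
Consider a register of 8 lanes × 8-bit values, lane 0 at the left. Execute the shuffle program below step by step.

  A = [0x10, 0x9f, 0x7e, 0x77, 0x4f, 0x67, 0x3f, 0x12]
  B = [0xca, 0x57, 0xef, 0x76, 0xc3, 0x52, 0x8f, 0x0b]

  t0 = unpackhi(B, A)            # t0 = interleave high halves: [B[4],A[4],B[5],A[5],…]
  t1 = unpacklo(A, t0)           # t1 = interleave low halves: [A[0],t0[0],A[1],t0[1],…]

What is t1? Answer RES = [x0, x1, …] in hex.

RES = [ 0x10  0xc3  0x9f  0x4f  0x7e  0x52  0x77  0x67 ]

  t0: c3 4f 52 67 8f 3f 0b 12
  t1: 10 c3 9f 4f 7e 52 77 67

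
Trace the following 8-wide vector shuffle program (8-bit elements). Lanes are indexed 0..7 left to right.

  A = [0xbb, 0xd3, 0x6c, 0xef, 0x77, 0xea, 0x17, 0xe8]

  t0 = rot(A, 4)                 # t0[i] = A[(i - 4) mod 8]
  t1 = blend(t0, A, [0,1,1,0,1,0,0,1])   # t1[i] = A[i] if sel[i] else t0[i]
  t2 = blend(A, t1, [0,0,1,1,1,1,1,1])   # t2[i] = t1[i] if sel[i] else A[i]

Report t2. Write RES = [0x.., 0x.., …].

→ t0 |77|ea|17|e8|bb|d3|6c|ef|
→ t1 |77|d3|6c|e8|77|d3|6c|e8|
→ t2 |bb|d3|6c|e8|77|d3|6c|e8|

RES = [ 0xbb  0xd3  0x6c  0xe8  0x77  0xd3  0x6c  0xe8 ]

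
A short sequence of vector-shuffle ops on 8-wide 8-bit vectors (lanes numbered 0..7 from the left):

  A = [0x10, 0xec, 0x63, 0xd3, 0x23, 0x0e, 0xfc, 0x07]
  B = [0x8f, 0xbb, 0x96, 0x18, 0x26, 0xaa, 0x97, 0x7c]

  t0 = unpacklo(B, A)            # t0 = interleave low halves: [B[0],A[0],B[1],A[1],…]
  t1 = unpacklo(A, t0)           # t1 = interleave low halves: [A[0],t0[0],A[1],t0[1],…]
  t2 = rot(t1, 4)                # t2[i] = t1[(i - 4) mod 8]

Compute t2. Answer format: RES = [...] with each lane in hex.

RES = [ 0x63  0xbb  0xd3  0xec  0x10  0x8f  0xec  0x10 ]

t0 = [0x8f, 0x10, 0xbb, 0xec, 0x96, 0x63, 0x18, 0xd3]
t1 = [0x10, 0x8f, 0xec, 0x10, 0x63, 0xbb, 0xd3, 0xec]
t2 = [0x63, 0xbb, 0xd3, 0xec, 0x10, 0x8f, 0xec, 0x10]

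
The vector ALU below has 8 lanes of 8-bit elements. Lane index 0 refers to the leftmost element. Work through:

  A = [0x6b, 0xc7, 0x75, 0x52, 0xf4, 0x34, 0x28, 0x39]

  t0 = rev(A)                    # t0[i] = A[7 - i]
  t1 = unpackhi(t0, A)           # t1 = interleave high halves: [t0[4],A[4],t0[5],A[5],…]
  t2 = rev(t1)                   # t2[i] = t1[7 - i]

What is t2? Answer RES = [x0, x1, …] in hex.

→ t0 |39|28|34|f4|52|75|c7|6b|
→ t1 |52|f4|75|34|c7|28|6b|39|
→ t2 |39|6b|28|c7|34|75|f4|52|

RES = [0x39, 0x6b, 0x28, 0xc7, 0x34, 0x75, 0xf4, 0x52]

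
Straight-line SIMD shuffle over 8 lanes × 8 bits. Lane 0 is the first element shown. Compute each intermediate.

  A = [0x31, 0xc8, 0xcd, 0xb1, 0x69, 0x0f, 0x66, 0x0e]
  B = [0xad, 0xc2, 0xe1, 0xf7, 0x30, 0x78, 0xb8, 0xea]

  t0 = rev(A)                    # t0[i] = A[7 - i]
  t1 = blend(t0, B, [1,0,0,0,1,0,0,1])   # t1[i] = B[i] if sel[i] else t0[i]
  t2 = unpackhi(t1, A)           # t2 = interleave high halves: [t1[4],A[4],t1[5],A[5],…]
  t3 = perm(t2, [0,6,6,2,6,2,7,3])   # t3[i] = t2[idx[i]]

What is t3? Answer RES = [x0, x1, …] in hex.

  t0: 0e 66 0f 69 b1 cd c8 31
  t1: ad 66 0f 69 30 cd c8 ea
  t2: 30 69 cd 0f c8 66 ea 0e
  t3: 30 ea ea cd ea cd 0e 0f

RES = [0x30, 0xea, 0xea, 0xcd, 0xea, 0xcd, 0x0e, 0x0f]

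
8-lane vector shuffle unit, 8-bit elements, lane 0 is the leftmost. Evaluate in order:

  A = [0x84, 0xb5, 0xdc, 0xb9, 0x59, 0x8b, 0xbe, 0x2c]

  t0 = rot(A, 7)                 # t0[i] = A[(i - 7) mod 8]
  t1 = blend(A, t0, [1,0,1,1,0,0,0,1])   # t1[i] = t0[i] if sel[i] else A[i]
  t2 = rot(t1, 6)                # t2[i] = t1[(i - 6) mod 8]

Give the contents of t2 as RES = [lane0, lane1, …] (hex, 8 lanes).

t0 = [0xb5, 0xdc, 0xb9, 0x59, 0x8b, 0xbe, 0x2c, 0x84]
t1 = [0xb5, 0xb5, 0xb9, 0x59, 0x59, 0x8b, 0xbe, 0x84]
t2 = [0xb9, 0x59, 0x59, 0x8b, 0xbe, 0x84, 0xb5, 0xb5]

RES = [ 0xb9  0x59  0x59  0x8b  0xbe  0x84  0xb5  0xb5 ]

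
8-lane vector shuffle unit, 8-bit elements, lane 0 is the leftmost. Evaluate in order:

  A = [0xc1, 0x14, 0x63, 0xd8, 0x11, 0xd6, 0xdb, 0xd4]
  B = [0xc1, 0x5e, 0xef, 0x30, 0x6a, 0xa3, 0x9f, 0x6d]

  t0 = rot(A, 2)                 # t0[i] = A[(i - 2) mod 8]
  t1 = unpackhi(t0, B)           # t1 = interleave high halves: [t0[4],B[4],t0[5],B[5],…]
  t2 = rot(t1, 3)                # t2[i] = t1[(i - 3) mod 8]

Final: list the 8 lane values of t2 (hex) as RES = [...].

RES = [0x9f, 0xd6, 0x6d, 0x63, 0x6a, 0xd8, 0xa3, 0x11]

→ t0 |db|d4|c1|14|63|d8|11|d6|
→ t1 |63|6a|d8|a3|11|9f|d6|6d|
→ t2 |9f|d6|6d|63|6a|d8|a3|11|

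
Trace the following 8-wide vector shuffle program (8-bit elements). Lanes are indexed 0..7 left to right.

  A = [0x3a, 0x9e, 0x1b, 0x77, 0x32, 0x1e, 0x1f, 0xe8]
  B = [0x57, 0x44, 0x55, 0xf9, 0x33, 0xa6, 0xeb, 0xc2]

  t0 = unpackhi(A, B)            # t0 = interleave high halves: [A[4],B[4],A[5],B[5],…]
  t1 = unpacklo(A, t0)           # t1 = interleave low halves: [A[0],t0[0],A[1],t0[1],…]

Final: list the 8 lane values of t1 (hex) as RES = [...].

  t0: 32 33 1e a6 1f eb e8 c2
  t1: 3a 32 9e 33 1b 1e 77 a6

RES = [0x3a, 0x32, 0x9e, 0x33, 0x1b, 0x1e, 0x77, 0xa6]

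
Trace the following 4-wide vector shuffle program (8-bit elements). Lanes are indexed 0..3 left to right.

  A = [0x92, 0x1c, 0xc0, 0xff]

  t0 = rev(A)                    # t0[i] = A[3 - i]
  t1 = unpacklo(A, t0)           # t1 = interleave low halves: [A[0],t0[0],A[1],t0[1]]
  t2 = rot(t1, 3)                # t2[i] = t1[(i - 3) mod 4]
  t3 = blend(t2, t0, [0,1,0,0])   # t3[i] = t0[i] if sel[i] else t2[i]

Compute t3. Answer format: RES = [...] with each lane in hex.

t0 = [0xff, 0xc0, 0x1c, 0x92]
t1 = [0x92, 0xff, 0x1c, 0xc0]
t2 = [0xff, 0x1c, 0xc0, 0x92]
t3 = [0xff, 0xc0, 0xc0, 0x92]

RES = [ 0xff  0xc0  0xc0  0x92 ]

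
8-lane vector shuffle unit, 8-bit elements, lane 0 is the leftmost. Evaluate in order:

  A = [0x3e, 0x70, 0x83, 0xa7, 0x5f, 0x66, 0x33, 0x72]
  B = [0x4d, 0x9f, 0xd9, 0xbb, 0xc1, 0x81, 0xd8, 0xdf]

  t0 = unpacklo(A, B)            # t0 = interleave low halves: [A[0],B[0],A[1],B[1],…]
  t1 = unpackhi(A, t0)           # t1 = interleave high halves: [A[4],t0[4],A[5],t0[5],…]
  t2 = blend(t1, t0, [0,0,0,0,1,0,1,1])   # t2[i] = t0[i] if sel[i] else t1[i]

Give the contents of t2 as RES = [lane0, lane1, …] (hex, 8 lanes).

→ t0 |3e|4d|70|9f|83|d9|a7|bb|
→ t1 |5f|83|66|d9|33|a7|72|bb|
→ t2 |5f|83|66|d9|83|a7|a7|bb|

RES = [ 0x5f  0x83  0x66  0xd9  0x83  0xa7  0xa7  0xbb ]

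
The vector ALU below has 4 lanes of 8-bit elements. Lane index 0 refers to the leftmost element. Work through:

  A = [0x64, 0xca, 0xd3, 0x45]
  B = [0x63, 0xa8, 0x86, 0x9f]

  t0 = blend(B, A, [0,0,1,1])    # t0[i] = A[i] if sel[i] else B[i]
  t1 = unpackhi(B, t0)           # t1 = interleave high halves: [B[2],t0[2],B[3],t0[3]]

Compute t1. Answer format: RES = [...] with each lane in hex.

  t0: 63 a8 d3 45
  t1: 86 d3 9f 45

RES = [0x86, 0xd3, 0x9f, 0x45]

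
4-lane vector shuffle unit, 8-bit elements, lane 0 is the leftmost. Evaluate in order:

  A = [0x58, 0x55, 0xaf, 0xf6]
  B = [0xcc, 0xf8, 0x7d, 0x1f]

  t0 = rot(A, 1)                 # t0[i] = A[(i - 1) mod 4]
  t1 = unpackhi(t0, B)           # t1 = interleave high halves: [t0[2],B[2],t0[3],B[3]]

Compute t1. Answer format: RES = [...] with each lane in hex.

RES = [ 0x55  0x7d  0xaf  0x1f ]

t0 = [0xf6, 0x58, 0x55, 0xaf]
t1 = [0x55, 0x7d, 0xaf, 0x1f]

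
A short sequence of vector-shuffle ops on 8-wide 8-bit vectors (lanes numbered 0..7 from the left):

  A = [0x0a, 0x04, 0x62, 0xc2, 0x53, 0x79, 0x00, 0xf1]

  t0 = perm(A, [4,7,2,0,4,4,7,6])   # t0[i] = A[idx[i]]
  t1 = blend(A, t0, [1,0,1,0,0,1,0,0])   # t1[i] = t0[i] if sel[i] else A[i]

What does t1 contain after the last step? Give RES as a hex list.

t0 = [0x53, 0xf1, 0x62, 0x0a, 0x53, 0x53, 0xf1, 0x00]
t1 = [0x53, 0x04, 0x62, 0xc2, 0x53, 0x53, 0x00, 0xf1]

RES = [0x53, 0x04, 0x62, 0xc2, 0x53, 0x53, 0x00, 0xf1]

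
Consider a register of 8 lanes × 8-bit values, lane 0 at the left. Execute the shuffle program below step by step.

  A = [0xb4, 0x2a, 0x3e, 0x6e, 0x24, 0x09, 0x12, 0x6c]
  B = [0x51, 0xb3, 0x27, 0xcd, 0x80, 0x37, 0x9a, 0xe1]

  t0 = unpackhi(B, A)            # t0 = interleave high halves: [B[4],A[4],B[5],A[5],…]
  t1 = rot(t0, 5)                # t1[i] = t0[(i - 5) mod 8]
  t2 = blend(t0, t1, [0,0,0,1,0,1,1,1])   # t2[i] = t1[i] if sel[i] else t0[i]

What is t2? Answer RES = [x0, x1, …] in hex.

t0 = [0x80, 0x24, 0x37, 0x09, 0x9a, 0x12, 0xe1, 0x6c]
t1 = [0x09, 0x9a, 0x12, 0xe1, 0x6c, 0x80, 0x24, 0x37]
t2 = [0x80, 0x24, 0x37, 0xe1, 0x9a, 0x80, 0x24, 0x37]

RES = [0x80, 0x24, 0x37, 0xe1, 0x9a, 0x80, 0x24, 0x37]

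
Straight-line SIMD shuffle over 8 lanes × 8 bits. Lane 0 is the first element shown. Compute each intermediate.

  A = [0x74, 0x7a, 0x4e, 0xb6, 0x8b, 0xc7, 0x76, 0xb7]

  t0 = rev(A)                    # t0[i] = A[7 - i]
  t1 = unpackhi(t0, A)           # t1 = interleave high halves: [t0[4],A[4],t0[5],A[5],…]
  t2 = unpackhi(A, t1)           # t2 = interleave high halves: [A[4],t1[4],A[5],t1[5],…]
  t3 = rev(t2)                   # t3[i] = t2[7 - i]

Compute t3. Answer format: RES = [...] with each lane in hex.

t0 = [0xb7, 0x76, 0xc7, 0x8b, 0xb6, 0x4e, 0x7a, 0x74]
t1 = [0xb6, 0x8b, 0x4e, 0xc7, 0x7a, 0x76, 0x74, 0xb7]
t2 = [0x8b, 0x7a, 0xc7, 0x76, 0x76, 0x74, 0xb7, 0xb7]
t3 = [0xb7, 0xb7, 0x74, 0x76, 0x76, 0xc7, 0x7a, 0x8b]

RES = [0xb7, 0xb7, 0x74, 0x76, 0x76, 0xc7, 0x7a, 0x8b]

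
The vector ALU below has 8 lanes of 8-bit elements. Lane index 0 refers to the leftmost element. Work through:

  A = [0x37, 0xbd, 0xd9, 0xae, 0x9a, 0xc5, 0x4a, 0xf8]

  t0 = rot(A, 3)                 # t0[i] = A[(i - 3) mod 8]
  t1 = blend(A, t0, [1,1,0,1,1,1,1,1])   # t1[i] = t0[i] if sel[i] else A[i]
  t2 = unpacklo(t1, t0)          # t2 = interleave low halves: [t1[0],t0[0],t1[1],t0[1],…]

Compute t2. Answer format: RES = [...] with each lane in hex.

t0 = [0xc5, 0x4a, 0xf8, 0x37, 0xbd, 0xd9, 0xae, 0x9a]
t1 = [0xc5, 0x4a, 0xd9, 0x37, 0xbd, 0xd9, 0xae, 0x9a]
t2 = [0xc5, 0xc5, 0x4a, 0x4a, 0xd9, 0xf8, 0x37, 0x37]

RES = [0xc5, 0xc5, 0x4a, 0x4a, 0xd9, 0xf8, 0x37, 0x37]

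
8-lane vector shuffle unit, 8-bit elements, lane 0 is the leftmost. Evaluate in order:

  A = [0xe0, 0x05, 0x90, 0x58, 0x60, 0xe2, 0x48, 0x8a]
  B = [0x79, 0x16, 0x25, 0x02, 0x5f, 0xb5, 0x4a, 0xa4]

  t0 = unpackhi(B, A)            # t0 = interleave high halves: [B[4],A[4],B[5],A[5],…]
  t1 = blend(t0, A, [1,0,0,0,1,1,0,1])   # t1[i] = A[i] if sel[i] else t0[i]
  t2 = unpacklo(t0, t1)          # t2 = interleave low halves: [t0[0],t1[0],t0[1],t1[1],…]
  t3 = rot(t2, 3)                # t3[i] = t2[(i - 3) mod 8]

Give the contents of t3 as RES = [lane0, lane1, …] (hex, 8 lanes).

RES = [ 0xb5  0xe2  0xe2  0x5f  0xe0  0x60  0x60  0xb5 ]

  t0: 5f 60 b5 e2 4a 48 a4 8a
  t1: e0 60 b5 e2 60 e2 a4 8a
  t2: 5f e0 60 60 b5 b5 e2 e2
  t3: b5 e2 e2 5f e0 60 60 b5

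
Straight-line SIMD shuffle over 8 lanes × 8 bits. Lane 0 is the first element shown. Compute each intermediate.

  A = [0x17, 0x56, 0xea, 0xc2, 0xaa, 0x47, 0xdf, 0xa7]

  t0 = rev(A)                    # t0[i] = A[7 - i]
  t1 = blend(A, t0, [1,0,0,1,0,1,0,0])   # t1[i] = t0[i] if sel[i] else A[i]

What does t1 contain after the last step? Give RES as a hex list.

  t0: a7 df 47 aa c2 ea 56 17
  t1: a7 56 ea aa aa ea df a7

RES = [0xa7, 0x56, 0xea, 0xaa, 0xaa, 0xea, 0xdf, 0xa7]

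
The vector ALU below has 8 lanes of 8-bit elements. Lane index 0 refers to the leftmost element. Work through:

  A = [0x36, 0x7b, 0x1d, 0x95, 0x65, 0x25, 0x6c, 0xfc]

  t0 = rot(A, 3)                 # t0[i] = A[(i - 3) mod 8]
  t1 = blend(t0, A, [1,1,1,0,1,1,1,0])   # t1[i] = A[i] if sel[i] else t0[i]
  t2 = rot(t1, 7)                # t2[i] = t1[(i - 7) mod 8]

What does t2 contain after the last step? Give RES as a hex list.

→ t0 |25|6c|fc|36|7b|1d|95|65|
→ t1 |36|7b|1d|36|65|25|6c|65|
→ t2 |7b|1d|36|65|25|6c|65|36|

RES = [0x7b, 0x1d, 0x36, 0x65, 0x25, 0x6c, 0x65, 0x36]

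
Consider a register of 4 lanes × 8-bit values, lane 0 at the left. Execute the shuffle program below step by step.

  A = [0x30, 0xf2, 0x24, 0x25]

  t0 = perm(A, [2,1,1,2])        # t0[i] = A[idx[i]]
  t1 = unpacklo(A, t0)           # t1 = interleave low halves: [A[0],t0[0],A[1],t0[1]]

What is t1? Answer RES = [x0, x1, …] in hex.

→ t0 |24|f2|f2|24|
→ t1 |30|24|f2|f2|

RES = [0x30, 0x24, 0xf2, 0xf2]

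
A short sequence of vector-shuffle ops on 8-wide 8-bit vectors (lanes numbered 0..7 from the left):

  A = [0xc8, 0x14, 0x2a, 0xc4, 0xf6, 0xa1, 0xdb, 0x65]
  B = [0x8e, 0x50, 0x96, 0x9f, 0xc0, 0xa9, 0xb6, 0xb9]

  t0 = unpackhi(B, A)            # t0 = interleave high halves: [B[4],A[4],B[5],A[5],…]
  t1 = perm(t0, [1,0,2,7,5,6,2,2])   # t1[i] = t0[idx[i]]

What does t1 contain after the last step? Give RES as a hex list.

RES = [ 0xf6  0xc0  0xa9  0x65  0xdb  0xb9  0xa9  0xa9 ]

→ t0 |c0|f6|a9|a1|b6|db|b9|65|
→ t1 |f6|c0|a9|65|db|b9|a9|a9|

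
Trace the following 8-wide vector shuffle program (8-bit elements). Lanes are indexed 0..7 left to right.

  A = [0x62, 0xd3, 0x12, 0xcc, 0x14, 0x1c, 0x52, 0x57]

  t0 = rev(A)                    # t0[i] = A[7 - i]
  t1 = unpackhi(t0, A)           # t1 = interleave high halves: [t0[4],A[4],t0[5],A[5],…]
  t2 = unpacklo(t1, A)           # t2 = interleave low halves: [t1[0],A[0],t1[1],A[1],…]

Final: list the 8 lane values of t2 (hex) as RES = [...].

RES = [0xcc, 0x62, 0x14, 0xd3, 0x12, 0x12, 0x1c, 0xcc]

t0 = [0x57, 0x52, 0x1c, 0x14, 0xcc, 0x12, 0xd3, 0x62]
t1 = [0xcc, 0x14, 0x12, 0x1c, 0xd3, 0x52, 0x62, 0x57]
t2 = [0xcc, 0x62, 0x14, 0xd3, 0x12, 0x12, 0x1c, 0xcc]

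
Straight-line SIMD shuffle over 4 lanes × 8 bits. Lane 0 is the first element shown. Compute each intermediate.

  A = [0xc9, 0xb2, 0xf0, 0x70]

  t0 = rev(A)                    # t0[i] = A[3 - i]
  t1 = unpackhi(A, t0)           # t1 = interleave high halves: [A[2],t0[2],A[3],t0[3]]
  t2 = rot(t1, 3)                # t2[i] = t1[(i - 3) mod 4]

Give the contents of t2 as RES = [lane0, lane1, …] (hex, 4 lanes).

RES = [ 0xb2  0x70  0xc9  0xf0 ]

→ t0 |70|f0|b2|c9|
→ t1 |f0|b2|70|c9|
→ t2 |b2|70|c9|f0|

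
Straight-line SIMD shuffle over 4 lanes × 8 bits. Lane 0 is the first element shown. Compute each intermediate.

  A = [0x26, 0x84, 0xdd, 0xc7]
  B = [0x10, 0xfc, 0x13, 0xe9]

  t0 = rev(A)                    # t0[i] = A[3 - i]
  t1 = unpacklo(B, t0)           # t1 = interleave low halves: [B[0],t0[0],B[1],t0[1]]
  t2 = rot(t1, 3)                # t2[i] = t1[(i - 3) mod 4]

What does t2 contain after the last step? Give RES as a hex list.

  t0: c7 dd 84 26
  t1: 10 c7 fc dd
  t2: c7 fc dd 10

RES = [0xc7, 0xfc, 0xdd, 0x10]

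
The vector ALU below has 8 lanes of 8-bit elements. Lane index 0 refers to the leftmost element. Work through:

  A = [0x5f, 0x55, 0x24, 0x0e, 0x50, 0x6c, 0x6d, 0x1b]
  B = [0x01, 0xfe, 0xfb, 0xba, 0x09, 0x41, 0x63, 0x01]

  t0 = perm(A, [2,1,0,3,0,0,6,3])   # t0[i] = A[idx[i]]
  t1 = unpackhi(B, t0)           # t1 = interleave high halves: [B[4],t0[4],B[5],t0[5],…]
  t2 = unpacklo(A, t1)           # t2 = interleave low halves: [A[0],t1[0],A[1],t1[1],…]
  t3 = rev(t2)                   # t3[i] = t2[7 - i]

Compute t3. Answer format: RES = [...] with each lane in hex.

  t0: 24 55 5f 0e 5f 5f 6d 0e
  t1: 09 5f 41 5f 63 6d 01 0e
  t2: 5f 09 55 5f 24 41 0e 5f
  t3: 5f 0e 41 24 5f 55 09 5f

RES = [0x5f, 0x0e, 0x41, 0x24, 0x5f, 0x55, 0x09, 0x5f]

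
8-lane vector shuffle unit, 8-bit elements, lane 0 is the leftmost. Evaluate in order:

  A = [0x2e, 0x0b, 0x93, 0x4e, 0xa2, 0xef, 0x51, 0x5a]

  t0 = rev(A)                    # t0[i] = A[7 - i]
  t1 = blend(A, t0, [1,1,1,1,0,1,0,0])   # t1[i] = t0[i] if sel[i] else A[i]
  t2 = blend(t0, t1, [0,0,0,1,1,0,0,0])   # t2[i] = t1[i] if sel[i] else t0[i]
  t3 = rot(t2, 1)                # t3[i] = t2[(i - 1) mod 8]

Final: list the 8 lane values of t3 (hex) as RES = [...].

RES = [ 0x2e  0x5a  0x51  0xef  0xa2  0xa2  0x93  0x0b ]

→ t0 |5a|51|ef|a2|4e|93|0b|2e|
→ t1 |5a|51|ef|a2|a2|93|51|5a|
→ t2 |5a|51|ef|a2|a2|93|0b|2e|
→ t3 |2e|5a|51|ef|a2|a2|93|0b|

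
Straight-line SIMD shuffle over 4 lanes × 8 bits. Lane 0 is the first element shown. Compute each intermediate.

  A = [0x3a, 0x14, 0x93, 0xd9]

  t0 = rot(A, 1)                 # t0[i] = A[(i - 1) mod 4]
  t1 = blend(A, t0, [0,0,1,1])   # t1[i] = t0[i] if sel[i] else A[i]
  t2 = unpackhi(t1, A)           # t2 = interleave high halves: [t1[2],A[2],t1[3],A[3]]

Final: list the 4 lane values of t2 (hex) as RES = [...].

t0 = [0xd9, 0x3a, 0x14, 0x93]
t1 = [0x3a, 0x14, 0x14, 0x93]
t2 = [0x14, 0x93, 0x93, 0xd9]

RES = [0x14, 0x93, 0x93, 0xd9]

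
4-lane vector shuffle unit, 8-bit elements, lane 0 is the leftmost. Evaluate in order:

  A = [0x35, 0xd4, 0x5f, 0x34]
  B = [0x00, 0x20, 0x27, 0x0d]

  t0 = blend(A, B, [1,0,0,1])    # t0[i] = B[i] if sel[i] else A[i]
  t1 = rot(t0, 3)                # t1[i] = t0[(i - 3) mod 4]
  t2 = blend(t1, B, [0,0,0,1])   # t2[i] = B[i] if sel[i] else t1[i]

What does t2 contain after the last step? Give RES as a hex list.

RES = [0xd4, 0x5f, 0x0d, 0x0d]

t0 = [0x00, 0xd4, 0x5f, 0x0d]
t1 = [0xd4, 0x5f, 0x0d, 0x00]
t2 = [0xd4, 0x5f, 0x0d, 0x0d]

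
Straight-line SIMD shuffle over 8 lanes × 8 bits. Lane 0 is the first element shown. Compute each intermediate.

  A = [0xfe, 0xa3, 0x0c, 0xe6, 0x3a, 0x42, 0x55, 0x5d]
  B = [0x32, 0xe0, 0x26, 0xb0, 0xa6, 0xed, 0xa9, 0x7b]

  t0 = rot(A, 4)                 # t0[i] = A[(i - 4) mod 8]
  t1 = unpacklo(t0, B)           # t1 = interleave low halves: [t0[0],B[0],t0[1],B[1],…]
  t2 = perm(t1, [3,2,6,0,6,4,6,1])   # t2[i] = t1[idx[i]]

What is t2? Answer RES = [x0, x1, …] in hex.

t0 = [0x3a, 0x42, 0x55, 0x5d, 0xfe, 0xa3, 0x0c, 0xe6]
t1 = [0x3a, 0x32, 0x42, 0xe0, 0x55, 0x26, 0x5d, 0xb0]
t2 = [0xe0, 0x42, 0x5d, 0x3a, 0x5d, 0x55, 0x5d, 0x32]

RES = [0xe0, 0x42, 0x5d, 0x3a, 0x5d, 0x55, 0x5d, 0x32]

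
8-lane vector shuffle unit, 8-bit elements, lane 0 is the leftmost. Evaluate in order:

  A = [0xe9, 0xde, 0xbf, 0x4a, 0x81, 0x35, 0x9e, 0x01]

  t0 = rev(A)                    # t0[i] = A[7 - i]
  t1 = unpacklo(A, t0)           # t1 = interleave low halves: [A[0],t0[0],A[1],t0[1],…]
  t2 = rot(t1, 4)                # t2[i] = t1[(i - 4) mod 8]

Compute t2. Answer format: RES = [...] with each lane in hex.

t0 = [0x01, 0x9e, 0x35, 0x81, 0x4a, 0xbf, 0xde, 0xe9]
t1 = [0xe9, 0x01, 0xde, 0x9e, 0xbf, 0x35, 0x4a, 0x81]
t2 = [0xbf, 0x35, 0x4a, 0x81, 0xe9, 0x01, 0xde, 0x9e]

RES = [ 0xbf  0x35  0x4a  0x81  0xe9  0x01  0xde  0x9e ]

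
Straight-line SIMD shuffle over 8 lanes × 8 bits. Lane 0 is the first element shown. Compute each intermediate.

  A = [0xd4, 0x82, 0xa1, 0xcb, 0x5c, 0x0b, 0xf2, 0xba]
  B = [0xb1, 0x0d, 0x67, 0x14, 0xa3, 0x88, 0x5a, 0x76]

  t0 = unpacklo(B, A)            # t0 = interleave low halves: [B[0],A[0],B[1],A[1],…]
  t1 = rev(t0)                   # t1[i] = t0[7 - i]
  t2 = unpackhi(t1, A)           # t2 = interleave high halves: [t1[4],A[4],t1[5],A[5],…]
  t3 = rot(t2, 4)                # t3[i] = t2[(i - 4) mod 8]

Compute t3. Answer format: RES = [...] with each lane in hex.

RES = [ 0xd4  0xf2  0xb1  0xba  0x82  0x5c  0x0d  0x0b ]

→ t0 |b1|d4|0d|82|67|a1|14|cb|
→ t1 |cb|14|a1|67|82|0d|d4|b1|
→ t2 |82|5c|0d|0b|d4|f2|b1|ba|
→ t3 |d4|f2|b1|ba|82|5c|0d|0b|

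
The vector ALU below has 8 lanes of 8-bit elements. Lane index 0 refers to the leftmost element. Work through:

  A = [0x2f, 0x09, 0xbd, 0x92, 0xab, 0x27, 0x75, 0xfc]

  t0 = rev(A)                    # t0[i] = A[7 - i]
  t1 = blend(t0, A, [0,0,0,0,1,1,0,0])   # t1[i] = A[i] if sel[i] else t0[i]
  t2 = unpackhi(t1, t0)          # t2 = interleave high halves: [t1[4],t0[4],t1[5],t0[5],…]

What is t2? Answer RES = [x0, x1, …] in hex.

RES = [ 0xab  0x92  0x27  0xbd  0x09  0x09  0x2f  0x2f ]

→ t0 |fc|75|27|ab|92|bd|09|2f|
→ t1 |fc|75|27|ab|ab|27|09|2f|
→ t2 |ab|92|27|bd|09|09|2f|2f|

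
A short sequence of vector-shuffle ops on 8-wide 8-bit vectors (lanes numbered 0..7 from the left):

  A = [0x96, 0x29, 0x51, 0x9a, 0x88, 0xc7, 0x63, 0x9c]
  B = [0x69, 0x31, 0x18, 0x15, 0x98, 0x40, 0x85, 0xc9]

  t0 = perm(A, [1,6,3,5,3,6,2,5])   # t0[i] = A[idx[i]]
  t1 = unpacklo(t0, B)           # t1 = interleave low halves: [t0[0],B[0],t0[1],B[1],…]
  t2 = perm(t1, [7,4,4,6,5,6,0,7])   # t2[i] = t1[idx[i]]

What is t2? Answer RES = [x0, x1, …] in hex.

RES = [ 0x15  0x9a  0x9a  0xc7  0x18  0xc7  0x29  0x15 ]

t0 = [0x29, 0x63, 0x9a, 0xc7, 0x9a, 0x63, 0x51, 0xc7]
t1 = [0x29, 0x69, 0x63, 0x31, 0x9a, 0x18, 0xc7, 0x15]
t2 = [0x15, 0x9a, 0x9a, 0xc7, 0x18, 0xc7, 0x29, 0x15]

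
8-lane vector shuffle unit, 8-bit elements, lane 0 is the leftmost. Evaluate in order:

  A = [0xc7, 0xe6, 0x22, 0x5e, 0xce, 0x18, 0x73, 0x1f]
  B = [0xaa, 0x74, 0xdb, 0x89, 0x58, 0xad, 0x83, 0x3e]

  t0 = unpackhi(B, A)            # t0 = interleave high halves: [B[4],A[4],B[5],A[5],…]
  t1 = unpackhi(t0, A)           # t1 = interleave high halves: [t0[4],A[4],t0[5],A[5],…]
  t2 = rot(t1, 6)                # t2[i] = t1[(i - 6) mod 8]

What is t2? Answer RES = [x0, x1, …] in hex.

t0 = [0x58, 0xce, 0xad, 0x18, 0x83, 0x73, 0x3e, 0x1f]
t1 = [0x83, 0xce, 0x73, 0x18, 0x3e, 0x73, 0x1f, 0x1f]
t2 = [0x73, 0x18, 0x3e, 0x73, 0x1f, 0x1f, 0x83, 0xce]

RES = [0x73, 0x18, 0x3e, 0x73, 0x1f, 0x1f, 0x83, 0xce]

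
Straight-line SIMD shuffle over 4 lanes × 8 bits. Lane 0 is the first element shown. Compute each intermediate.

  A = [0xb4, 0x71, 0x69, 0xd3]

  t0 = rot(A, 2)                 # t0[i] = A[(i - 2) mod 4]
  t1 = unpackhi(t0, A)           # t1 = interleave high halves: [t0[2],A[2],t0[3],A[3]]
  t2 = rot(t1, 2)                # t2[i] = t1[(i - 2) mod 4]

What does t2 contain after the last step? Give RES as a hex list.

RES = [0x71, 0xd3, 0xb4, 0x69]

t0 = [0x69, 0xd3, 0xb4, 0x71]
t1 = [0xb4, 0x69, 0x71, 0xd3]
t2 = [0x71, 0xd3, 0xb4, 0x69]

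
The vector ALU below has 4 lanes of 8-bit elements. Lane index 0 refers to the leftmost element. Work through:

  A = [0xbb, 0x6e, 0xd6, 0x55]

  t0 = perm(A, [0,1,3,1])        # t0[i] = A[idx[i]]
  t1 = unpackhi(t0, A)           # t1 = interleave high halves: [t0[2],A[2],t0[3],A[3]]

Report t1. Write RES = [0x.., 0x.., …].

  t0: bb 6e 55 6e
  t1: 55 d6 6e 55

RES = [0x55, 0xd6, 0x6e, 0x55]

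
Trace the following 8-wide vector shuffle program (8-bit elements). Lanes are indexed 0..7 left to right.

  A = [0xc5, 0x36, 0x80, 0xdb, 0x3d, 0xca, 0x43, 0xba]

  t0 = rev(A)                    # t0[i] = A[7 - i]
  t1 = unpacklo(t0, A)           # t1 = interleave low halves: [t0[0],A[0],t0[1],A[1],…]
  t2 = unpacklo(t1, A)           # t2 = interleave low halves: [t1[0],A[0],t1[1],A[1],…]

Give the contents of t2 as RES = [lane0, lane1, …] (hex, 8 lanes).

t0 = [0xba, 0x43, 0xca, 0x3d, 0xdb, 0x80, 0x36, 0xc5]
t1 = [0xba, 0xc5, 0x43, 0x36, 0xca, 0x80, 0x3d, 0xdb]
t2 = [0xba, 0xc5, 0xc5, 0x36, 0x43, 0x80, 0x36, 0xdb]

RES = [0xba, 0xc5, 0xc5, 0x36, 0x43, 0x80, 0x36, 0xdb]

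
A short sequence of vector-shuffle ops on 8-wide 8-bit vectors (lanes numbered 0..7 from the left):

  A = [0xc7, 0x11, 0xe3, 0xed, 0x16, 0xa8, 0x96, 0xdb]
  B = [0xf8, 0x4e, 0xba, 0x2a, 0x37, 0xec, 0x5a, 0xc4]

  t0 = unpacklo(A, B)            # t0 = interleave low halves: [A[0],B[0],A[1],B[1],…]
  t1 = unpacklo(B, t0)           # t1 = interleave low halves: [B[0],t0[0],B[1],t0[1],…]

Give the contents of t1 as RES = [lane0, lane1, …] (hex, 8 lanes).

RES = [0xf8, 0xc7, 0x4e, 0xf8, 0xba, 0x11, 0x2a, 0x4e]

  t0: c7 f8 11 4e e3 ba ed 2a
  t1: f8 c7 4e f8 ba 11 2a 4e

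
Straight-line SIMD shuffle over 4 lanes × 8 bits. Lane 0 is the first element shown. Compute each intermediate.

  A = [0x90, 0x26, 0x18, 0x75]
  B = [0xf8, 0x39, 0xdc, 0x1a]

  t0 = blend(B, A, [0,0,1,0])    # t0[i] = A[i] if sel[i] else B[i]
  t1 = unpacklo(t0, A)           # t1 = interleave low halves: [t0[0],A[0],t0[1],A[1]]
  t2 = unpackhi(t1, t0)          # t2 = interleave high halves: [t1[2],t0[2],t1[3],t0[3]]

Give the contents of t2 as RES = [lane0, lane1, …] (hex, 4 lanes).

RES = [0x39, 0x18, 0x26, 0x1a]

  t0: f8 39 18 1a
  t1: f8 90 39 26
  t2: 39 18 26 1a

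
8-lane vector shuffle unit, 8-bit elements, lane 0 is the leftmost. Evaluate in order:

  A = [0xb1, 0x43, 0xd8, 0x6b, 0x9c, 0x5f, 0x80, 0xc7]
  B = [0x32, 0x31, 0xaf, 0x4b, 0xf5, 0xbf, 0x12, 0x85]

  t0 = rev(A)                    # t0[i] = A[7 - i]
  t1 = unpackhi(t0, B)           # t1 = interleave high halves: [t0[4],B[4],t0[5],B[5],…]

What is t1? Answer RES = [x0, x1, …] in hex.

RES = [0x6b, 0xf5, 0xd8, 0xbf, 0x43, 0x12, 0xb1, 0x85]

→ t0 |c7|80|5f|9c|6b|d8|43|b1|
→ t1 |6b|f5|d8|bf|43|12|b1|85|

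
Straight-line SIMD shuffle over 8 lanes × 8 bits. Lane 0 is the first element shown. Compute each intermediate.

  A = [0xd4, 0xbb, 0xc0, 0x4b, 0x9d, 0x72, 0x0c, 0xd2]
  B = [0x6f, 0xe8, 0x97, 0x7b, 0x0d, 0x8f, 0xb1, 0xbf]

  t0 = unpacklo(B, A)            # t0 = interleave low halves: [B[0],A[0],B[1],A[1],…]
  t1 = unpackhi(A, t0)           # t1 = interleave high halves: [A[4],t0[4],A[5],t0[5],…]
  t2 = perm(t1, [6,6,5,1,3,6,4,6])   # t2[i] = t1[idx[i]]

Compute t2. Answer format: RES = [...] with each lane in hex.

→ t0 |6f|d4|e8|bb|97|c0|7b|4b|
→ t1 |9d|97|72|c0|0c|7b|d2|4b|
→ t2 |d2|d2|7b|97|c0|d2|0c|d2|

RES = [0xd2, 0xd2, 0x7b, 0x97, 0xc0, 0xd2, 0x0c, 0xd2]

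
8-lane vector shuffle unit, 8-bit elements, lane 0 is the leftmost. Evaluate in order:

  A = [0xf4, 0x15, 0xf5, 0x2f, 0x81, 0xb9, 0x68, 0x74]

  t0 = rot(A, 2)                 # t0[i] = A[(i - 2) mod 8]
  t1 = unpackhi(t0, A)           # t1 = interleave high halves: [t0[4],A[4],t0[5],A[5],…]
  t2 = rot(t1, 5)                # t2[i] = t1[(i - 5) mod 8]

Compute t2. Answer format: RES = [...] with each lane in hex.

  t0: 68 74 f4 15 f5 2f 81 b9
  t1: f5 81 2f b9 81 68 b9 74
  t2: b9 81 68 b9 74 f5 81 2f

RES = [0xb9, 0x81, 0x68, 0xb9, 0x74, 0xf5, 0x81, 0x2f]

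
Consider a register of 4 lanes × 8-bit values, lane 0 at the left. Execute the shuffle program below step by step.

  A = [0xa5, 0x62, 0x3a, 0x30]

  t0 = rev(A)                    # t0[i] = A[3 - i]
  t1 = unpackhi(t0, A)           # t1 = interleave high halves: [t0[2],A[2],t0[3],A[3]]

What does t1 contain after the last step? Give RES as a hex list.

  t0: 30 3a 62 a5
  t1: 62 3a a5 30

RES = [ 0x62  0x3a  0xa5  0x30 ]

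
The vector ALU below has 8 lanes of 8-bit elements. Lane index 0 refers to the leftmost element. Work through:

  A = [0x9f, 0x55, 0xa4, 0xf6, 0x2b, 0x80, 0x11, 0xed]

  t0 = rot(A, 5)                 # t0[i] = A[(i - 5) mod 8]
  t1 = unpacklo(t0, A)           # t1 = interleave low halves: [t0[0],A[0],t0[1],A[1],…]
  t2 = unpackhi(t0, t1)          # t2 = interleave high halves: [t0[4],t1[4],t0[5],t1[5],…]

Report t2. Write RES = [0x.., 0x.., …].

  t0: f6 2b 80 11 ed 9f 55 a4
  t1: f6 9f 2b 55 80 a4 11 f6
  t2: ed 80 9f a4 55 11 a4 f6

RES = [ 0xed  0x80  0x9f  0xa4  0x55  0x11  0xa4  0xf6 ]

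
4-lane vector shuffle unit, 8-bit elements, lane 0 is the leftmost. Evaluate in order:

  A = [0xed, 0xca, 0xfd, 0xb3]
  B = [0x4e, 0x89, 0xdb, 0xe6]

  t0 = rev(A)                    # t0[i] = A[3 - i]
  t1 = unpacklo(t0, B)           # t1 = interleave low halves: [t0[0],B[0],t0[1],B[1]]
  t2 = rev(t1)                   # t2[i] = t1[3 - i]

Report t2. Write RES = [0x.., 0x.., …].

RES = [ 0x89  0xfd  0x4e  0xb3 ]

t0 = [0xb3, 0xfd, 0xca, 0xed]
t1 = [0xb3, 0x4e, 0xfd, 0x89]
t2 = [0x89, 0xfd, 0x4e, 0xb3]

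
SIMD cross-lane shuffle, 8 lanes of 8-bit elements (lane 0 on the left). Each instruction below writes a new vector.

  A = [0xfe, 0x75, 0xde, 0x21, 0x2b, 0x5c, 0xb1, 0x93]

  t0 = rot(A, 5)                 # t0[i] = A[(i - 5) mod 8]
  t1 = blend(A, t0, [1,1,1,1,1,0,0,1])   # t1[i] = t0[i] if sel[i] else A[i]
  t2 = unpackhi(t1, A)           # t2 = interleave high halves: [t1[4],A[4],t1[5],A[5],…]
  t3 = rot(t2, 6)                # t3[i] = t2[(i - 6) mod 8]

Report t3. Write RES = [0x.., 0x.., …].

RES = [0x5c, 0x5c, 0xb1, 0xb1, 0xde, 0x93, 0x93, 0x2b]

t0 = [0x21, 0x2b, 0x5c, 0xb1, 0x93, 0xfe, 0x75, 0xde]
t1 = [0x21, 0x2b, 0x5c, 0xb1, 0x93, 0x5c, 0xb1, 0xde]
t2 = [0x93, 0x2b, 0x5c, 0x5c, 0xb1, 0xb1, 0xde, 0x93]
t3 = [0x5c, 0x5c, 0xb1, 0xb1, 0xde, 0x93, 0x93, 0x2b]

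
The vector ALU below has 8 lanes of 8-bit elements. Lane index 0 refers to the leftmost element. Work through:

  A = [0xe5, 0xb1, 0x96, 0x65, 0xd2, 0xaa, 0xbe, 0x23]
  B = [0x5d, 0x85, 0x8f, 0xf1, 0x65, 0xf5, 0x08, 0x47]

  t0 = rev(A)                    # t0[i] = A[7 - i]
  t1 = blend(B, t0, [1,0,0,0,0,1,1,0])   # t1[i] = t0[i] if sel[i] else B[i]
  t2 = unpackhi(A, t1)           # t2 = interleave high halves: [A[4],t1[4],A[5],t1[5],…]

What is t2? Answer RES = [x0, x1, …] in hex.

RES = [0xd2, 0x65, 0xaa, 0x96, 0xbe, 0xb1, 0x23, 0x47]

  t0: 23 be aa d2 65 96 b1 e5
  t1: 23 85 8f f1 65 96 b1 47
  t2: d2 65 aa 96 be b1 23 47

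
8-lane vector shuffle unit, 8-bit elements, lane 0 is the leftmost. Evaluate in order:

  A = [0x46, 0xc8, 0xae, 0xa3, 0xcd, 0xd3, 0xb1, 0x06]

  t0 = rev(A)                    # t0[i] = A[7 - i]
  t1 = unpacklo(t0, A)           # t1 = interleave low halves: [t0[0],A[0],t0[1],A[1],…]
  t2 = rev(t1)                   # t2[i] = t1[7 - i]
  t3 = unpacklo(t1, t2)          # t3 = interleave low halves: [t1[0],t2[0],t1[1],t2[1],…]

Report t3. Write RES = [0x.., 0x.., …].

RES = [0x06, 0xa3, 0x46, 0xcd, 0xb1, 0xae, 0xc8, 0xd3]

  t0: 06 b1 d3 cd a3 ae c8 46
  t1: 06 46 b1 c8 d3 ae cd a3
  t2: a3 cd ae d3 c8 b1 46 06
  t3: 06 a3 46 cd b1 ae c8 d3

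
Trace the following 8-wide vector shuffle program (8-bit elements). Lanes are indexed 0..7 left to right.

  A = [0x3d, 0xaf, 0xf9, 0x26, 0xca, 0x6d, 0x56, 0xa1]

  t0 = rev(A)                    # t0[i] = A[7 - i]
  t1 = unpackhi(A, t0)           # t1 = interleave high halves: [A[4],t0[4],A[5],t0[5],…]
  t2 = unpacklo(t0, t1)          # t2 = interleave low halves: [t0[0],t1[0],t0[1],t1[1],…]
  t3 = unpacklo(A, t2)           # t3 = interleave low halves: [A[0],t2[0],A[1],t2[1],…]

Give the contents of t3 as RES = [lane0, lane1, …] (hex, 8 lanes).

t0 = [0xa1, 0x56, 0x6d, 0xca, 0x26, 0xf9, 0xaf, 0x3d]
t1 = [0xca, 0x26, 0x6d, 0xf9, 0x56, 0xaf, 0xa1, 0x3d]
t2 = [0xa1, 0xca, 0x56, 0x26, 0x6d, 0x6d, 0xca, 0xf9]
t3 = [0x3d, 0xa1, 0xaf, 0xca, 0xf9, 0x56, 0x26, 0x26]

RES = [0x3d, 0xa1, 0xaf, 0xca, 0xf9, 0x56, 0x26, 0x26]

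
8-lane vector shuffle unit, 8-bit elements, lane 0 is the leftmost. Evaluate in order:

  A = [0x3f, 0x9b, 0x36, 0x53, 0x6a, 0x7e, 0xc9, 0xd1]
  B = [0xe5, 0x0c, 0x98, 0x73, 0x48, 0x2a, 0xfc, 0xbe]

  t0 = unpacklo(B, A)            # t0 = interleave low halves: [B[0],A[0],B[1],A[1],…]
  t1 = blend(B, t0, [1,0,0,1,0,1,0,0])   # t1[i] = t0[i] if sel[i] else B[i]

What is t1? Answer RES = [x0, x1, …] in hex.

  t0: e5 3f 0c 9b 98 36 73 53
  t1: e5 0c 98 9b 48 36 fc be

RES = [0xe5, 0x0c, 0x98, 0x9b, 0x48, 0x36, 0xfc, 0xbe]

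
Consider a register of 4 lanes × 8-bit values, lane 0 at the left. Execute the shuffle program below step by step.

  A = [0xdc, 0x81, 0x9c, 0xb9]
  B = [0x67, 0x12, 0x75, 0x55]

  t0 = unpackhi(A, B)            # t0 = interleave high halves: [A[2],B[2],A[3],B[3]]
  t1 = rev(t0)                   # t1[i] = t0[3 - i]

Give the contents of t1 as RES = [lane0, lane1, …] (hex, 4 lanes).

→ t0 |9c|75|b9|55|
→ t1 |55|b9|75|9c|

RES = [ 0x55  0xb9  0x75  0x9c ]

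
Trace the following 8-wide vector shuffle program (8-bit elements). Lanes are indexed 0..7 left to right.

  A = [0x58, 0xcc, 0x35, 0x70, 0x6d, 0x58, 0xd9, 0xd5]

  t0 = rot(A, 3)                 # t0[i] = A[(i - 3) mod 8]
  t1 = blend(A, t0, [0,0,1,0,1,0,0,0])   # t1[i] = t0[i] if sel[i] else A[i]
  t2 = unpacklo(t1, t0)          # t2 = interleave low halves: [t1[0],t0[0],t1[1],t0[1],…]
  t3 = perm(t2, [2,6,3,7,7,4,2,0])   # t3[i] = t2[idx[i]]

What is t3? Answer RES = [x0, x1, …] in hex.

RES = [ 0xcc  0x70  0xd9  0x58  0x58  0xd5  0xcc  0x58 ]

t0 = [0x58, 0xd9, 0xd5, 0x58, 0xcc, 0x35, 0x70, 0x6d]
t1 = [0x58, 0xcc, 0xd5, 0x70, 0xcc, 0x58, 0xd9, 0xd5]
t2 = [0x58, 0x58, 0xcc, 0xd9, 0xd5, 0xd5, 0x70, 0x58]
t3 = [0xcc, 0x70, 0xd9, 0x58, 0x58, 0xd5, 0xcc, 0x58]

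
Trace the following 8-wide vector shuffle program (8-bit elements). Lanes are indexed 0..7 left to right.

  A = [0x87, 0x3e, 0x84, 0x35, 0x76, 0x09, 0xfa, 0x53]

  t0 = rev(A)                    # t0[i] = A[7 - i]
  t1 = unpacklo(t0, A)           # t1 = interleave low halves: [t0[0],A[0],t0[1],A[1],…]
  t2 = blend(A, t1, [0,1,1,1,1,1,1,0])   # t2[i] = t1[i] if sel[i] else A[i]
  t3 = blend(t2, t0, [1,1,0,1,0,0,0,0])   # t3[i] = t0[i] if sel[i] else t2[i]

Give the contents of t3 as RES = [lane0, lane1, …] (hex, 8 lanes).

→ t0 |53|fa|09|76|35|84|3e|87|
→ t1 |53|87|fa|3e|09|84|76|35|
→ t2 |87|87|fa|3e|09|84|76|53|
→ t3 |53|fa|fa|76|09|84|76|53|

RES = [ 0x53  0xfa  0xfa  0x76  0x09  0x84  0x76  0x53 ]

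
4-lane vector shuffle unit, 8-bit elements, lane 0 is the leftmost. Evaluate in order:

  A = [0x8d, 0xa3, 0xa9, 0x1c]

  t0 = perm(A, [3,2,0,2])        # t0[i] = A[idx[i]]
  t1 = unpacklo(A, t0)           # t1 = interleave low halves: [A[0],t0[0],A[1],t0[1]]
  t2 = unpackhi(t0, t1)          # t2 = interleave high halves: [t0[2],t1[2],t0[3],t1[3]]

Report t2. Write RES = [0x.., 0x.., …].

RES = [0x8d, 0xa3, 0xa9, 0xa9]

  t0: 1c a9 8d a9
  t1: 8d 1c a3 a9
  t2: 8d a3 a9 a9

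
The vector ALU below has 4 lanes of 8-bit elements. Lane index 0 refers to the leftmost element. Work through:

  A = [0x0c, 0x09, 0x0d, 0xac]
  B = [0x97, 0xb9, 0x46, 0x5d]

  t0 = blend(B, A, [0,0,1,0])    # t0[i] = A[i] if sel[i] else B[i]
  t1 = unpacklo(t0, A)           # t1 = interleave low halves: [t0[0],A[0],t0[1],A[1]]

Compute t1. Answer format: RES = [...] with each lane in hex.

RES = [ 0x97  0x0c  0xb9  0x09 ]

  t0: 97 b9 0d 5d
  t1: 97 0c b9 09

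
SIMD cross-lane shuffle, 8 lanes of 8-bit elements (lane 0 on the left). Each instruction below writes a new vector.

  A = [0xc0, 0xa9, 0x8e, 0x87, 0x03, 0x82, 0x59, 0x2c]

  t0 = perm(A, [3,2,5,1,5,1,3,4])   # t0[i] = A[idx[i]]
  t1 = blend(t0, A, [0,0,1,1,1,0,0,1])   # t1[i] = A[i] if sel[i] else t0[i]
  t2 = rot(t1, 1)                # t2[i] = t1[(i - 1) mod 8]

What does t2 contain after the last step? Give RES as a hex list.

→ t0 |87|8e|82|a9|82|a9|87|03|
→ t1 |87|8e|8e|87|03|a9|87|2c|
→ t2 |2c|87|8e|8e|87|03|a9|87|

RES = [0x2c, 0x87, 0x8e, 0x8e, 0x87, 0x03, 0xa9, 0x87]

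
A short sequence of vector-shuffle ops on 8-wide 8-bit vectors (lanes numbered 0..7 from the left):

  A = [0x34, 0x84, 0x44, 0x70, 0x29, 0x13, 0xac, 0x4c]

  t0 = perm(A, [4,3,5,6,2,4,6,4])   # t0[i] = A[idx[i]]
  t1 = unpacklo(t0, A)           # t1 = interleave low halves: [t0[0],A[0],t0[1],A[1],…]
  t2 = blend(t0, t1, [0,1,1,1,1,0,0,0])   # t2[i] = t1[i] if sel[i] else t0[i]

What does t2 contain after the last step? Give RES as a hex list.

RES = [ 0x29  0x34  0x70  0x84  0x13  0x29  0xac  0x29 ]

→ t0 |29|70|13|ac|44|29|ac|29|
→ t1 |29|34|70|84|13|44|ac|70|
→ t2 |29|34|70|84|13|29|ac|29|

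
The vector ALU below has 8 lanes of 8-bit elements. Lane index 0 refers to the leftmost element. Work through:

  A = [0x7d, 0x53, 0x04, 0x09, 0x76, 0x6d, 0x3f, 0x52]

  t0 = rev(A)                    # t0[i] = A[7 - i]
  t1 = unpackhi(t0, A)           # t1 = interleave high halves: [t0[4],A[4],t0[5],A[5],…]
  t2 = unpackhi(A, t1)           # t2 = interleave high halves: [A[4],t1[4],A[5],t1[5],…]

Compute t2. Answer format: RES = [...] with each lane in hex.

→ t0 |52|3f|6d|76|09|04|53|7d|
→ t1 |09|76|04|6d|53|3f|7d|52|
→ t2 |76|53|6d|3f|3f|7d|52|52|

RES = [0x76, 0x53, 0x6d, 0x3f, 0x3f, 0x7d, 0x52, 0x52]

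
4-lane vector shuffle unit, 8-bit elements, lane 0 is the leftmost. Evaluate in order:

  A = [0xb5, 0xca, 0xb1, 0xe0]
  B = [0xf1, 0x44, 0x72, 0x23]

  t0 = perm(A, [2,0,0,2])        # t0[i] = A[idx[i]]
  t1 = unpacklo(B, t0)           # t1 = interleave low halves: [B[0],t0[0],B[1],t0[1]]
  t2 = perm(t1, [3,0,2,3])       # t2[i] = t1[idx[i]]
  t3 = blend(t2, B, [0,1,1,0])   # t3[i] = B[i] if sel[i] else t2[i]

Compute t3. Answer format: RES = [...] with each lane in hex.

RES = [ 0xb5  0x44  0x72  0xb5 ]

  t0: b1 b5 b5 b1
  t1: f1 b1 44 b5
  t2: b5 f1 44 b5
  t3: b5 44 72 b5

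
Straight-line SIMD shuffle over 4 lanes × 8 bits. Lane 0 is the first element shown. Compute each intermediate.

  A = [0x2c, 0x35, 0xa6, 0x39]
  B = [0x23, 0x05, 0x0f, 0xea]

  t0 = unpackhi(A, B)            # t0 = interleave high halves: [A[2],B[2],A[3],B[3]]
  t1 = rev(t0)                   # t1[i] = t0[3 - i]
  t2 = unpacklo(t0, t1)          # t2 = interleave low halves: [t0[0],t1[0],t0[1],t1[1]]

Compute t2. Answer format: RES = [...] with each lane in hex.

RES = [ 0xa6  0xea  0x0f  0x39 ]

→ t0 |a6|0f|39|ea|
→ t1 |ea|39|0f|a6|
→ t2 |a6|ea|0f|39|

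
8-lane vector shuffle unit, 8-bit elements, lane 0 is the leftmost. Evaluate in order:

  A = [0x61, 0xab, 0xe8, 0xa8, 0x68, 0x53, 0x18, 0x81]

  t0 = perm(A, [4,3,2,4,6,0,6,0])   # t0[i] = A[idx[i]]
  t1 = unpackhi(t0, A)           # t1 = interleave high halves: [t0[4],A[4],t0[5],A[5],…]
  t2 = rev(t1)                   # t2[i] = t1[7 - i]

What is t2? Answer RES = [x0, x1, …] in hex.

RES = [0x81, 0x61, 0x18, 0x18, 0x53, 0x61, 0x68, 0x18]

t0 = [0x68, 0xa8, 0xe8, 0x68, 0x18, 0x61, 0x18, 0x61]
t1 = [0x18, 0x68, 0x61, 0x53, 0x18, 0x18, 0x61, 0x81]
t2 = [0x81, 0x61, 0x18, 0x18, 0x53, 0x61, 0x68, 0x18]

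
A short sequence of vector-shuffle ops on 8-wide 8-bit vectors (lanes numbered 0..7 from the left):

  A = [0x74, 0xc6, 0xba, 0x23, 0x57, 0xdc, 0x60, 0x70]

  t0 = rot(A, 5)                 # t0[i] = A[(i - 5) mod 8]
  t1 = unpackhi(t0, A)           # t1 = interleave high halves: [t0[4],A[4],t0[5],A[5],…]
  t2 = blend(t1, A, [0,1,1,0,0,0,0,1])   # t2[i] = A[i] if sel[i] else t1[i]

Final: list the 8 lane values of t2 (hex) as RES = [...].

→ t0 |23|57|dc|60|70|74|c6|ba|
→ t1 |70|57|74|dc|c6|60|ba|70|
→ t2 |70|c6|ba|dc|c6|60|ba|70|

RES = [ 0x70  0xc6  0xba  0xdc  0xc6  0x60  0xba  0x70 ]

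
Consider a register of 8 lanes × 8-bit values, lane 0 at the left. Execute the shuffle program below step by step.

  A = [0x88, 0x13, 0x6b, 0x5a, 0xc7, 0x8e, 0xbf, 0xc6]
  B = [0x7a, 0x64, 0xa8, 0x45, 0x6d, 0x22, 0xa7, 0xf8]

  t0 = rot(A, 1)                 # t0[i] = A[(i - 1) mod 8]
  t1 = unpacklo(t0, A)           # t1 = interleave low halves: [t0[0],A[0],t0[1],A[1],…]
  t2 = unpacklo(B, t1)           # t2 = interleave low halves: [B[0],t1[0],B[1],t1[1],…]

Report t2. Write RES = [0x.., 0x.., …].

t0 = [0xc6, 0x88, 0x13, 0x6b, 0x5a, 0xc7, 0x8e, 0xbf]
t1 = [0xc6, 0x88, 0x88, 0x13, 0x13, 0x6b, 0x6b, 0x5a]
t2 = [0x7a, 0xc6, 0x64, 0x88, 0xa8, 0x88, 0x45, 0x13]

RES = [ 0x7a  0xc6  0x64  0x88  0xa8  0x88  0x45  0x13 ]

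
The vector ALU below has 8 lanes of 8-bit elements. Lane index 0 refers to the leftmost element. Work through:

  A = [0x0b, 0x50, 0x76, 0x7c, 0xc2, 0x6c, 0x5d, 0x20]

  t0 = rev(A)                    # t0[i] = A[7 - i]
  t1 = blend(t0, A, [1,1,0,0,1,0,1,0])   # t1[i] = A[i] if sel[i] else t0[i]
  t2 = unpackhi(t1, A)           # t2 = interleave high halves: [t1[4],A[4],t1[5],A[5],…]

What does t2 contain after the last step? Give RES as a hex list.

RES = [ 0xc2  0xc2  0x76  0x6c  0x5d  0x5d  0x0b  0x20 ]

→ t0 |20|5d|6c|c2|7c|76|50|0b|
→ t1 |0b|50|6c|c2|c2|76|5d|0b|
→ t2 |c2|c2|76|6c|5d|5d|0b|20|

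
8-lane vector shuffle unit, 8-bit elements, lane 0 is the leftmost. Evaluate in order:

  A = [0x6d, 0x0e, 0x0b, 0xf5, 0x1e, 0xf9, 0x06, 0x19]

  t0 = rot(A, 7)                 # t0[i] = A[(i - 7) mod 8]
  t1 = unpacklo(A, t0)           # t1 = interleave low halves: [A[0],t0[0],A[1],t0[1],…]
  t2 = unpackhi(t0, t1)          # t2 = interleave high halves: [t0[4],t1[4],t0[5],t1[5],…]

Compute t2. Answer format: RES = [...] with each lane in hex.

RES = [0xf9, 0x0b, 0x06, 0xf5, 0x19, 0xf5, 0x6d, 0x1e]

t0 = [0x0e, 0x0b, 0xf5, 0x1e, 0xf9, 0x06, 0x19, 0x6d]
t1 = [0x6d, 0x0e, 0x0e, 0x0b, 0x0b, 0xf5, 0xf5, 0x1e]
t2 = [0xf9, 0x0b, 0x06, 0xf5, 0x19, 0xf5, 0x6d, 0x1e]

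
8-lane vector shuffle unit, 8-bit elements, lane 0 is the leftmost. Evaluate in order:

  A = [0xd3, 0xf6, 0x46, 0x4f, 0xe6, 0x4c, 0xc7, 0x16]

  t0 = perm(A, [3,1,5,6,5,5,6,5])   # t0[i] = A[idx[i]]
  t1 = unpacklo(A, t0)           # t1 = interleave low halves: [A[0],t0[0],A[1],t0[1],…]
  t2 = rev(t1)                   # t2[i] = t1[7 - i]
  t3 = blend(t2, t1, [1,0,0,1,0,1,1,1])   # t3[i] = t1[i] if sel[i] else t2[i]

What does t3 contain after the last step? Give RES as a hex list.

  t0: 4f f6 4c c7 4c 4c c7 4c
  t1: d3 4f f6 f6 46 4c 4f c7
  t2: c7 4f 4c 46 f6 f6 4f d3
  t3: d3 4f 4c f6 f6 4c 4f c7

RES = [0xd3, 0x4f, 0x4c, 0xf6, 0xf6, 0x4c, 0x4f, 0xc7]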